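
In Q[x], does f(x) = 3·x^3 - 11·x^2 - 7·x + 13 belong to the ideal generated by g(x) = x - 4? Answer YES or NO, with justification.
In Q[x] the ideal (g) consists of all multiples of g, so f ∈ (g) iff g | f, i.e. iff the remainder of f on division by g is 0. Divide f by g (g is monic, so eliminate the leading term of the running remainder at each step):
  leading term 3·x^3: subtract (3·x^2)·g(x) = 3·x^3 - 12·x^2, leaving x^2 - 7·x + 13
  leading term x^2: subtract (x)·g(x) = x^2 - 4·x, leaving 13 - 3·x
  leading term -3·x: subtract (-3)·g(x) = 12 - 3·x, leaving 1
The remainder r(x) = 1 ≠ 0 (and deg r < deg g), so g ∤ f, i.e. f ∉ (g).

Final answer: NO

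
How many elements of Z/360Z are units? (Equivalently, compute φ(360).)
An element a ∈ Z/360Z is a unit iff gcd(a, 360) = 1, so the number of units is φ(360). φ is multiplicative, with φ(p^e) = p^e − p^(e−1). Factorise 360 = 2^3 · 3^2 · 5. Then
  φ(360) = (2^3 − 2^2) · (3^2 − 3^1) · (5 − 1) = 4 · 6 · 4 = 96.

Final answer: Z/360Z has φ(360) = 96 units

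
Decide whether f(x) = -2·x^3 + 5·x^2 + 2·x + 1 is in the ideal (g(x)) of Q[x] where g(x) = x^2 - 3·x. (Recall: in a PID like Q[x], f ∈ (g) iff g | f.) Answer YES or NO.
In Q[x] the ideal (g) consists of all multiples of g, so f ∈ (g) iff g | f, i.e. iff the remainder of f on division by g is 0. Divide f by g (g is monic, so eliminate the leading term of the running remainder at each step):
  leading term -2·x^3: subtract (-2·x)·g(x) = -2·x^3 + 6·x^2, leaving -x^2 + 2·x + 1
  leading term -x^2: subtract (-1)·g(x) = -x^2 + 3·x, leaving 1 - x
The remainder r(x) = 1 - x ≠ 0 (and deg r < deg g), so g ∤ f, i.e. f ∉ (g).

Final answer: NO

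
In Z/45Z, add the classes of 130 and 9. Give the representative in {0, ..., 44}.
Reduce the summands first: 130 ≡ 40 (mod 45), so 130 + 9 ≡ 40 + 9 (mod 45). 40 + 9 = 49; 49 = 1·45 + 4, so (130 + 9) mod 45 = 4.

Final answer: 4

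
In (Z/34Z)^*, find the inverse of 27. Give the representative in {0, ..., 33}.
27^(−1) ≡ 29 (mod 34)

Apply the extended Euclidean algorithm to (34, 27), tracking rows (r, s, t) with s·34 + t·27 = r. Each division r_prev = q·r_cur + r_new produces the new row as (previous row) − q·(current row):
  row A: (34, 1, 0)   [1·34 + 0·27 = 34]
  row B: (27, 0, 1)   [0·34 + 1·27 = 27]
  34 = 1·27 + 7   → row C = row A − 1·row B = (7, 1, −1)   [check: 1·34 − 1·27 = 7]
  27 = 3·7 + 6   → row D = row B − 3·row C = (6, −3, 4)   [check: −3·34 + 4·27 = 6]
  7 = 1·6 + 1   → row E = row C − 1·row D = (1, 4, −5)   [check: 4·34 − 5·27 = 1]
  6 = 6·1 + 0   → remainder 0, stop. gcd = 1 (last nonzero row E).
The gcd is 1, so 27 is invertible mod 34. The last nonzero row gives 4·34 − 5·27 = 1, so t = −5. So 27^(−1) ≡ −5 ≡ 29 (mod 34). Verify: 27 · 29 = 783 ≡ 1 (mod 34). ✓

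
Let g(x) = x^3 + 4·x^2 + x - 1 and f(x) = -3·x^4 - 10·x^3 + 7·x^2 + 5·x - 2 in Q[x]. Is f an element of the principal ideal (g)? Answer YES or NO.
NO

In Q[x] the ideal (g) consists of all multiples of g, so f ∈ (g) iff g | f, i.e. iff the remainder of f on division by g is 0. Divide f by g (g is monic, so eliminate the leading term of the running remainder at each step):
  leading term -3·x^4: subtract (-3·x)·g(x) = -3·x^4 - 12·x^3 - 3·x^2 + 3·x, leaving 2·x^3 + 10·x^2 + 2·x - 2
  leading term 2·x^3: subtract (2)·g(x) = 2·x^3 + 8·x^2 + 2·x - 2, leaving 2·x^2
The remainder r(x) = 2·x^2 ≠ 0 (and deg r < deg g), so g ∤ f, i.e. f ∉ (g).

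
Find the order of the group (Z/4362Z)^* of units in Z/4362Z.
(Z/4362Z)^* consists of the classes a with gcd(a, 4362) = 1, so its order is φ(4362). φ is multiplicative, with φ(p^e) = p^e − p^(e−1). Factorise 4362 = 2 · 3 · 727. Then
  φ(4362) = (2 − 1) · (3 − 1) · (727 − 1) = 1 · 2 · 726 = 1452.
Thus |(Z/4362Z)^*| = 1452.

Final answer: |(Z/4362Z)^*| = 1452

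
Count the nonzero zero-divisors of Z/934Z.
In Z/934Z each nonzero element is either a unit (gcd with 934 is 1) or a zero-divisor (gcd > 1). The number of units is φ(934): factorise 934 = 2 · 467, so φ(934) = (2 − 1) · (467 − 1) = 1 · 466 = 466. The nonzero elements number 934 − 1 = 933. Hence the nonzero zero-divisors number 933 − 466 = 467.

Final answer: Z/934Z has 467 nonzero zero-divisors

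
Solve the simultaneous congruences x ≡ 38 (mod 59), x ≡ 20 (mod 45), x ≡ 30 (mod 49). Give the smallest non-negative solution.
x ≡ 104645 (mod 130095); the representative in [0, 130095) is 104645

The moduli 59, 45, 49 are pairwise coprime, so by the CRT there is a unique solution mod 59·45·49 = 130095.
Solve by successive substitution. Start with x ≡ 38 (mod 59).
  Combine with x ≡ 20 (mod 45): write x = 38 + 59·t and require 38 + 59·t ≡ 20 (mod 45), i.e. 59·t ≡ 20 − 38 ≡ 27 (mod 45). Since 59^(−1) ≡ 29 (mod 45) (59 ≡ 14 (mod 45)), t ≡ 29·27 ≡ 18 (mod 45). So x ≡ 38 + 59·18 = 1100 (mod 2655).
  Combine with x ≡ 30 (mod 49): write x = 1100 + 2655·t and require 1100 + 2655·t ≡ 30 (mod 49), i.e. 2655·t ≡ 30 − 1100 ≡ 8 (mod 49). Since 2655^(−1) ≡ 11 (mod 49) (2655 ≡ 9 (mod 49)), t ≡ 11·8 ≡ 39 (mod 49). So x ≡ 1100 + 2655·39 = 104645 (mod 130095).
Unique solution in [0, 130095): x = 104645.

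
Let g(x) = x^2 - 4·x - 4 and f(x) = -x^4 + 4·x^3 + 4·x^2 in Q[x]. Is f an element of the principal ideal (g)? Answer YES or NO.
YES

In Q[x] the ideal (g) consists of all multiples of g, so f ∈ (g) iff g | f, i.e. iff the remainder of f on division by g is 0. Divide f by g (g is monic, so eliminate the leading term of the running remainder at each step):
  leading term -x^4: subtract (-x^2)·g(x) = -x^4 + 4·x^3 + 4·x^2, leaving 0
The remainder is 0, so f(x) = g(x) · h(x) with h(x) = -x^2. Hence g | f, i.e. f ∈ (g).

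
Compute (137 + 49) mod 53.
Reduce the summands first: 137 ≡ 31 (mod 53), so 137 + 49 ≡ 31 + 49 (mod 53). 31 + 49 = 80; 80 = 1·53 + 27, so (137 + 49) mod 53 = 27.

Final answer: 27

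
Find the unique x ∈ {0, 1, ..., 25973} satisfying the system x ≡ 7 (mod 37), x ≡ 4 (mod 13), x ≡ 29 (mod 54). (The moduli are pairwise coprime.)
The moduli 37, 13, 54 are pairwise coprime, so by the CRT there is a unique solution mod 37·13·54 = 25974.
Solve by successive substitution. Start with x ≡ 7 (mod 37).
  Combine with x ≡ 4 (mod 13): write x = 7 + 37·t and require 7 + 37·t ≡ 4 (mod 13), i.e. 37·t ≡ 4 − 7 ≡ 10 (mod 13). Since 37^(−1) ≡ 6 (mod 13) (37 ≡ 11 (mod 13)), t ≡ 6·10 ≡ 8 (mod 13). So x ≡ 7 + 37·8 = 303 (mod 481).
  Combine with x ≡ 29 (mod 54): write x = 303 + 481·t and require 303 + 481·t ≡ 29 (mod 54), i.e. 481·t ≡ 29 − 303 ≡ 50 (mod 54). Since 481^(−1) ≡ 43 (mod 54) (481 ≡ 49 (mod 54)), t ≡ 43·50 ≡ 44 (mod 54). So x ≡ 303 + 481·44 = 21467 (mod 25974).
Unique solution in [0, 25974): x = 21467.

Final answer: x ≡ 21467 (mod 25974); the representative in [0, 25974) is 21467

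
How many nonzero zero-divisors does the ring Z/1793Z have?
In Z/1793Z each nonzero element is either a unit (gcd with 1793 is 1) or a zero-divisor (gcd > 1). The number of units is φ(1793): factorise 1793 = 11 · 163, so φ(1793) = (11 − 1) · (163 − 1) = 10 · 162 = 1620. The nonzero elements number 1793 − 1 = 1792. Hence the nonzero zero-divisors number 1792 − 1620 = 172.

Final answer: Z/1793Z has 172 nonzero zero-divisors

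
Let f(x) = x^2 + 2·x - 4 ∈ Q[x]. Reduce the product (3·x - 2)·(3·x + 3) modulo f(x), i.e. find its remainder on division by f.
a · b ≡ 30 - 15·x (mod f(x))

First multiply in Q[x] without reducing: a · b = 9·x^2 + 3·x - 6. Now divide by f(x) = x^2 + 2·x - 4, eliminating the leading term at each step:
  leading term 9·x^2: subtract (9)·f(x) = 9·x^2 + 18·x - 36, leaving 30 - 15·x
The degree is now < 2, so this is the remainder. Hence a · b ≡ 30 - 15·x in Q[x]/(f).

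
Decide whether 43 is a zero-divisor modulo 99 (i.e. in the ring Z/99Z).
gcd(43, 99) = 1, so 43 is a unit in Z/99Z (it has a multiplicative inverse). A unit cannot be a zero-divisor: if 43·b ≡ 0 then multiplying both sides by 43^(−1) gives b ≡ 0. So 43 is not a zero-divisor.

Final answer: NO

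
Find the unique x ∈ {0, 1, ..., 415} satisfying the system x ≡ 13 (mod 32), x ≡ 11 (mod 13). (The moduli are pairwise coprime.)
The moduli 32, 13 are pairwise coprime, so by the CRT there is a unique solution mod 32·13 = 416.
Solve by successive substitution. Start with x ≡ 13 (mod 32).
  Combine with x ≡ 11 (mod 13): write x = 13 + 32·t and require 13 + 32·t ≡ 11 (mod 13), i.e. 32·t ≡ 11 − 13 ≡ 11 (mod 13). Since 32^(−1) ≡ 11 (mod 13) (32 ≡ 6 (mod 13)), t ≡ 11·11 ≡ 4 (mod 13). So x ≡ 13 + 32·4 = 141 (mod 416).
Unique solution in [0, 416): x = 141.

Final answer: x ≡ 141 (mod 416); the representative in [0, 416) is 141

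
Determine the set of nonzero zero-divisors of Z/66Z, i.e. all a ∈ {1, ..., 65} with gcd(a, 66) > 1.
An element a ∈ Z/66Z (with a ≠ 0) is a zero-divisor iff gcd(a, 66) > 1 (because a is a unit precisely when gcd(a, n) = 1, and in Z/nZ every nonzero, non-unit element is a zero-divisor). Scan a = 1, ..., 65 and keep those with gcd(a, 66) > 1:
  gcd(2, 66) = 2, gcd(3, 66) = 3, gcd(4, 66) = 2, gcd(6, 66) = 6, gcd(8, 66) = 2, gcd(9, 66) = 3, gcd(10, 66) = 2, gcd(11, 66) = 11, gcd(12, 66) = 6, gcd(14, 66) = 2, gcd(15, 66) = 3, gcd(16, 66) = 2, gcd(18, 66) = 6, gcd(20, 66) = 2, gcd(21, 66) = 3, gcd(22, 66) = 22, gcd(24, 66) = 6, gcd(26, 66) = 2, gcd(27, 66) = 3, gcd(28, 66) = 2, gcd(30, 66) = 6, gcd(32, 66) = 2, gcd(33, 66) = 33, gcd(34, 66) = 2, gcd(36, 66) = 6, gcd(38, 66) = 2, gcd(39, 66) = 3, gcd(40, 66) = 2, gcd(42, 66) = 6, gcd(44, 66) = 22, gcd(45, 66) = 3, gcd(46, 66) = 2, gcd(48, 66) = 6, gcd(50, 66) = 2, gcd(51, 66) = 3, gcd(52, 66) = 2, gcd(54, 66) = 6, gcd(55, 66) = 11, gcd(56, 66) = 2, gcd(57, 66) = 3, gcd(58, 66) = 2, gcd(60, 66) = 6, gcd(62, 66) = 2, gcd(63, 66) = 3, gcd(64, 66) = 2.
All other a ∈ {1, ..., 65} have gcd(a, 66) = 1 and are units. So the nonzero zero-divisors are exactly the 45 values of a appearing in this scan.

Final answer: nonzero zero-divisors of Z/66Z = {2, 3, 4, 6, 8, 9, 10, 11, 12, 14, 15, 16, 18, 20, 21, 22, 24, 26, 27, 28, 30, 32, 33, 34, 36, 38, 39, 40, 42, 44, 45, 46, 48, 50, 51, 52, 54, 55, 56, 57, 58, 60, 62, 63, 64}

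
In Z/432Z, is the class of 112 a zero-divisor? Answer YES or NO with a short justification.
gcd(112, 432) = 16 > 1, so 112 is not a unit in Z/432Z. In Z/nZ every nonzero non-unit is a zero-divisor: explicitly, take b = 432/gcd = 27 ≠ 0 (mod 432); then 112·27 = 3024 = 7·432, i.e. 112·27 ≡ 0 (mod 432). So 112 is a zero-divisor.

Final answer: YES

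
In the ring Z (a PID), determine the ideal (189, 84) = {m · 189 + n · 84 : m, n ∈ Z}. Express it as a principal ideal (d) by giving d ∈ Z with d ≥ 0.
In the PID Z, (a, b) is generated by gcd(a, b). Compute gcd(189, 84) with the extended Euclidean algorithm, tracking rows (r, s, t) with s·189 + t·84 = r:
  row A: (189, 1, 0)   [1·189 + 0·84 = 189]
  row B: (84, 0, 1)   [0·189 + 1·84 = 84]
  189 = 2·84 + 21   → row C = row A − 2·row B = (21, 1, −2)   [check: 1·189 − 2·84 = 21]
  84 = 4·21 + 0   → remainder 0, stop. gcd = 21 (last nonzero row C).
So gcd(189, 84) = 21, with Bézout identity 1·189 − 2·84 = 21. Containment (⊇): the Bézout identity exhibits 21 as an element of (189, 84), giving (21) ⊆ (189, 84). Containment (⊆): since 21 | 189 and 21 | 84 (189 = 21·9, 84 = 21·4), every Z-linear combination of 189 and 84 is divisible by 21, so (189, 84) ⊆ (21). Therefore (189, 84) = (21), d = 21.

Final answer: (189, 84) = (21); d = 21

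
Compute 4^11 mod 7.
2

Use repeated squaring. Binary(11) = 1011. Walk through the bits of the exponent 11 left-to-right: at each bit after the leading one, square the running value, then multiply by 4 if the bit is 1 (always reducing mod 7):
  bit 1 = 1 (leading): start with 4.
  bit 2 = 0: square 4^2 = 16 ≡ 2 (mod 7).
  bit 3 = 1: square 2^2 = 4; bit is 1, so multiply 4·4 = 16 ≡ 2 (mod 7).
  bit 4 = 1: square 2^2 = 4; bit is 1, so multiply 4·4 = 16 ≡ 2 (mod 7).
Final value: 4^11 ≡ 2 (mod 7).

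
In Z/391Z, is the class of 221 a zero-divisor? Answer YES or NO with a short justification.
YES

gcd(221, 391) = 17 > 1, so 221 is not a unit in Z/391Z. In Z/nZ every nonzero non-unit is a zero-divisor: explicitly, take b = 391/gcd = 23 ≠ 0 (mod 391); then 221·23 = 5083 = 13·391, i.e. 221·23 ≡ 0 (mod 391). So 221 is a zero-divisor.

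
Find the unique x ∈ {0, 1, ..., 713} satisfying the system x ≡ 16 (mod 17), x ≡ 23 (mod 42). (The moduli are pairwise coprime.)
x ≡ 611 (mod 714); the representative in [0, 714) is 611

The moduli 17, 42 are pairwise coprime, so by the CRT there is a unique solution mod 17·42 = 714.
Solve by successive substitution. Start with x ≡ 16 (mod 17).
  Combine with x ≡ 23 (mod 42): write x = 16 + 17·t and require 16 + 17·t ≡ 23 (mod 42), i.e. 17·t ≡ 23 − 16 ≡ 7 (mod 42). Since 17^(−1) ≡ 5 (mod 42), t ≡ 5·7 ≡ 35 (mod 42). So x ≡ 16 + 17·35 = 611 (mod 714).
Unique solution in [0, 714): x = 611.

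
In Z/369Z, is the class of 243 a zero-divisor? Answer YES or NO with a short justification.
YES

gcd(243, 369) = 9 > 1, so 243 is not a unit in Z/369Z. In Z/nZ every nonzero non-unit is a zero-divisor: explicitly, take b = 369/gcd = 41 ≠ 0 (mod 369); then 243·41 = 9963 = 27·369, i.e. 243·41 ≡ 0 (mod 369). So 243 is a zero-divisor.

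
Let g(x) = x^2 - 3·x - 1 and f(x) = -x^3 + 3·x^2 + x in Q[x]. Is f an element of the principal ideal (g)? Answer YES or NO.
In Q[x] the ideal (g) consists of all multiples of g, so f ∈ (g) iff g | f, i.e. iff the remainder of f on division by g is 0. Divide f by g (g is monic, so eliminate the leading term of the running remainder at each step):
  leading term -x^3: subtract (-x)·g(x) = -x^3 + 3·x^2 + x, leaving 0
The remainder is 0, so f(x) = g(x) · h(x) with h(x) = -x. Hence g | f, i.e. f ∈ (g).

Final answer: YES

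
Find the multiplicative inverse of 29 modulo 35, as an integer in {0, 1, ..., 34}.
Apply the extended Euclidean algorithm to (35, 29), tracking rows (r, s, t) with s·35 + t·29 = r. Each division r_prev = q·r_cur + r_new produces the new row as (previous row) − q·(current row):
  row A: (35, 1, 0)   [1·35 + 0·29 = 35]
  row B: (29, 0, 1)   [0·35 + 1·29 = 29]
  35 = 1·29 + 6   → row C = row A − 1·row B = (6, 1, −1)   [check: 1·35 − 1·29 = 6]
  29 = 4·6 + 5   → row D = row B − 4·row C = (5, −4, 5)   [check: −4·35 + 5·29 = 5]
  6 = 1·5 + 1   → row E = row C − 1·row D = (1, 5, −6)   [check: 5·35 − 6·29 = 1]
  5 = 5·1 + 0   → remainder 0, stop. gcd = 1 (last nonzero row E).
The gcd is 1, so 29 is invertible mod 35. The last nonzero row gives 5·35 − 6·29 = 1, so t = −6. So 29^(−1) ≡ −6 ≡ 29 (mod 35). Verify: 29 · 29 = 841 ≡ 1 (mod 35). ✓

Final answer: 29^(−1) ≡ 29 (mod 35)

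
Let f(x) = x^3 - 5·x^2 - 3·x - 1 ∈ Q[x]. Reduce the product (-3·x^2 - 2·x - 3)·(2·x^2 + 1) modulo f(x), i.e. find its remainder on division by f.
First multiply in Q[x] without reducing: a · b = -6·x^4 - 4·x^3 - 9·x^2 - 2·x - 3. Now divide by f(x) = x^3 - 5·x^2 - 3·x - 1, eliminating the leading term at each step:
  leading term -6·x^4: subtract (-6·x)·f(x) = -6·x^4 + 30·x^3 + 18·x^2 + 6·x, leaving -34·x^3 - 27·x^2 - 8·x - 3
  leading term -34·x^3: subtract (-34)·f(x) = -34·x^3 + 170·x^2 + 102·x + 34, leaving -197·x^2 - 110·x - 37
The degree is now < 3, so this is the remainder. Hence a · b ≡ -197·x^2 - 110·x - 37 in Q[x]/(f).

Final answer: a · b ≡ -197·x^2 - 110·x - 37 (mod f(x))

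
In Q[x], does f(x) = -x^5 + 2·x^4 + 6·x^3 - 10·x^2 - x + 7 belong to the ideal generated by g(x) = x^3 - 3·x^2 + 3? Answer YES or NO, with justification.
In Q[x] the ideal (g) consists of all multiples of g, so f ∈ (g) iff g | f, i.e. iff the remainder of f on division by g is 0. Divide f by g (g is monic, so eliminate the leading term of the running remainder at each step):
  leading term -x^5: subtract (-x^2)·g(x) = -x^5 + 3·x^4 - 3·x^2, leaving -x^4 + 6·x^3 - 7·x^2 - x + 7
  leading term -x^4: subtract (-x)·g(x) = -x^4 + 3·x^3 - 3·x, leaving 3·x^3 - 7·x^2 + 2·x + 7
  leading term 3·x^3: subtract (3)·g(x) = 3·x^3 - 9·x^2 + 9, leaving 2·x^2 + 2·x - 2
The remainder r(x) = 2·x^2 + 2·x - 2 ≠ 0 (and deg r < deg g), so g ∤ f, i.e. f ∉ (g).

Final answer: NO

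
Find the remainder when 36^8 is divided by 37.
1

Use repeated squaring. Binary(8) = 1000. Walk through the bits of the exponent 8 left-to-right: at each bit after the leading one, square the running value, then multiply by 36 if the bit is 1 (always reducing mod 37):
  bit 1 = 1 (leading): start with 36.
  bit 2 = 0: square 36^2 = 1296 ≡ 1 (mod 37).
  bit 3 = 0: square 1^2 = 1 (mod 37).
  bit 4 = 0: square 1^2 = 1 (mod 37).
Final value: 36^8 ≡ 1 (mod 37).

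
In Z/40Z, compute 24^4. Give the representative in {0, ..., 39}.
Use repeated squaring. Binary(4) = 100. Walk through the bits of the exponent 4 left-to-right: at each bit after the leading one, square the running value, then multiply by 24 if the bit is 1 (always reducing mod 40):
  bit 1 = 1 (leading): start with 24.
  bit 2 = 0: square 24^2 = 576 ≡ 16 (mod 40).
  bit 3 = 0: square 16^2 = 256 ≡ 16 (mod 40).
Final value: 24^4 ≡ 16 (mod 40).

Final answer: 16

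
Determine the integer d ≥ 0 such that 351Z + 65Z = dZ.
In the PID Z, (a, b) is generated by gcd(a, b). Compute gcd(351, 65) with the extended Euclidean algorithm, tracking rows (r, s, t) with s·351 + t·65 = r:
  row A: (351, 1, 0)   [1·351 + 0·65 = 351]
  row B: (65, 0, 1)   [0·351 + 1·65 = 65]
  351 = 5·65 + 26   → row C = row A − 5·row B = (26, 1, −5)   [check: 1·351 − 5·65 = 26]
  65 = 2·26 + 13   → row D = row B − 2·row C = (13, −2, 11)   [check: −2·351 + 11·65 = 13]
  26 = 2·13 + 0   → remainder 0, stop. gcd = 13 (last nonzero row D).
So gcd(351, 65) = 13, with Bézout identity −2·351 + 11·65 = 13. Containment (⊇): the Bézout identity exhibits 13 as an element of (351, 65), giving (13) ⊆ (351, 65). Containment (⊆): since 13 | 351 and 13 | 65 (351 = 13·27, 65 = 13·5), every Z-linear combination of 351 and 65 is divisible by 13, so (351, 65) ⊆ (13). Therefore (351, 65) = (13), d = 13.

Final answer: (351, 65) = (13); d = 13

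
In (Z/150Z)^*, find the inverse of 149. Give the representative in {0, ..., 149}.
Apply the extended Euclidean algorithm to (150, 149), tracking rows (r, s, t) with s·150 + t·149 = r. Each division r_prev = q·r_cur + r_new produces the new row as (previous row) − q·(current row):
  row A: (150, 1, 0)   [1·150 + 0·149 = 150]
  row B: (149, 0, 1)   [0·150 + 1·149 = 149]
  150 = 1·149 + 1   → row C = row A − 1·row B = (1, 1, −1)   [check: 1·150 − 1·149 = 1]
  149 = 149·1 + 0   → remainder 0, stop. gcd = 1 (last nonzero row C).
The gcd is 1, so 149 is invertible mod 150. The last nonzero row gives 1·150 − 1·149 = 1, so t = −1. So 149^(−1) ≡ −1 ≡ 149 (mod 150). Verify: 149 · 149 = 22201 ≡ 1 (mod 150). ✓

Final answer: 149^(−1) ≡ 149 (mod 150)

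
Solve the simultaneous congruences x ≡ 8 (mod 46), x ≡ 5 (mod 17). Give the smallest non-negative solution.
x ≡ 192 (mod 782); the representative in [0, 782) is 192

The moduli 46, 17 are pairwise coprime, so by the CRT there is a unique solution mod 46·17 = 782.
Solve by successive substitution. Start with x ≡ 8 (mod 46).
  Combine with x ≡ 5 (mod 17): write x = 8 + 46·t and require 8 + 46·t ≡ 5 (mod 17), i.e. 46·t ≡ 5 − 8 ≡ 14 (mod 17). Since 46^(−1) ≡ 10 (mod 17) (46 ≡ 12 (mod 17)), t ≡ 10·14 ≡ 4 (mod 17). So x ≡ 8 + 46·4 = 192 (mod 782).
Unique solution in [0, 782): x = 192.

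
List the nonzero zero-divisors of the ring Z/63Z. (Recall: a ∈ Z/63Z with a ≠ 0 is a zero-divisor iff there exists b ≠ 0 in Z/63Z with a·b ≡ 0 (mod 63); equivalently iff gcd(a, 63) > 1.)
nonzero zero-divisors of Z/63Z = {3, 6, 7, 9, 12, 14, 15, 18, 21, 24, 27, 28, 30, 33, 35, 36, 39, 42, 45, 48, 49, 51, 54, 56, 57, 60}

An element a ∈ Z/63Z (with a ≠ 0) is a zero-divisor iff gcd(a, 63) > 1 (because a is a unit precisely when gcd(a, n) = 1, and in Z/nZ every nonzero, non-unit element is a zero-divisor). Scan a = 1, ..., 62 and keep those with gcd(a, 63) > 1:
  gcd(3, 63) = 3, gcd(6, 63) = 3, gcd(7, 63) = 7, gcd(9, 63) = 9, gcd(12, 63) = 3, gcd(14, 63) = 7, gcd(15, 63) = 3, gcd(18, 63) = 9, gcd(21, 63) = 21, gcd(24, 63) = 3, gcd(27, 63) = 9, gcd(28, 63) = 7, gcd(30, 63) = 3, gcd(33, 63) = 3, gcd(35, 63) = 7, gcd(36, 63) = 9, gcd(39, 63) = 3, gcd(42, 63) = 21, gcd(45, 63) = 9, gcd(48, 63) = 3, gcd(49, 63) = 7, gcd(51, 63) = 3, gcd(54, 63) = 9, gcd(56, 63) = 7, gcd(57, 63) = 3, gcd(60, 63) = 3.
All other a ∈ {1, ..., 62} have gcd(a, 63) = 1 and are units. So the nonzero zero-divisors are exactly the 26 values of a appearing in this scan.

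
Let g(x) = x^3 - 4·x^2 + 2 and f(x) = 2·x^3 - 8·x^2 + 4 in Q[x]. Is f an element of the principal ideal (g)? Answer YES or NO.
YES

In Q[x] the ideal (g) consists of all multiples of g, so f ∈ (g) iff g | f, i.e. iff the remainder of f on division by g is 0. Divide f by g (g is monic, so eliminate the leading term of the running remainder at each step):
  leading term 2·x^3: subtract (2)·g(x) = 2·x^3 - 8·x^2 + 4, leaving 0
The remainder is 0, so f(x) = g(x) · h(x) with h(x) = 2. Hence g | f, i.e. f ∈ (g).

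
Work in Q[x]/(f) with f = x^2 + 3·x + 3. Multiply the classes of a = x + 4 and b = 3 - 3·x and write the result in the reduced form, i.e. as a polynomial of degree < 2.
a · b ≡ 21 (mod f(x))

First multiply in Q[x] without reducing: a · b = -3·x^2 - 9·x + 12. Now divide by f(x) = x^2 + 3·x + 3, eliminating the leading term at each step:
  leading term -3·x^2: subtract (-3)·f(x) = -3·x^2 - 9·x - 9, leaving 21
The degree is now < 2, so this is the remainder. Hence a · b ≡ 21 in Q[x]/(f).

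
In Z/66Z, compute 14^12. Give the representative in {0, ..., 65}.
Use repeated squaring. Binary(12) = 1100. Walk through the bits of the exponent 12 left-to-right: at each bit after the leading one, square the running value, then multiply by 14 if the bit is 1 (always reducing mod 66):
  bit 1 = 1 (leading): start with 14.
  bit 2 = 1: square 14^2 = 196 ≡ 64; bit is 1, so multiply 64·14 = 896 ≡ 38 (mod 66).
  bit 3 = 0: square 38^2 = 1444 ≡ 58 (mod 66).
  bit 4 = 0: square 58^2 = 3364 ≡ 64 (mod 66).
Final value: 14^12 ≡ 64 (mod 66).

Final answer: 64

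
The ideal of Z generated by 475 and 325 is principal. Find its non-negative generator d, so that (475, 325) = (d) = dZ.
In the PID Z, (a, b) is generated by gcd(a, b). Compute gcd(475, 325) with the extended Euclidean algorithm, tracking rows (r, s, t) with s·475 + t·325 = r:
  row A: (475, 1, 0)   [1·475 + 0·325 = 475]
  row B: (325, 0, 1)   [0·475 + 1·325 = 325]
  475 = 1·325 + 150   → row C = row A − 1·row B = (150, 1, −1)   [check: 1·475 − 1·325 = 150]
  325 = 2·150 + 25   → row D = row B − 2·row C = (25, −2, 3)   [check: −2·475 + 3·325 = 25]
  150 = 6·25 + 0   → remainder 0, stop. gcd = 25 (last nonzero row D).
So gcd(475, 325) = 25, with Bézout identity −2·475 + 3·325 = 25. Containment (⊇): the Bézout identity exhibits 25 as an element of (475, 325), giving (25) ⊆ (475, 325). Containment (⊆): since 25 | 475 and 25 | 325 (475 = 25·19, 325 = 25·13), every Z-linear combination of 475 and 325 is divisible by 25, so (475, 325) ⊆ (25). Therefore (475, 325) = (25), d = 25.

Final answer: (475, 325) = (25); d = 25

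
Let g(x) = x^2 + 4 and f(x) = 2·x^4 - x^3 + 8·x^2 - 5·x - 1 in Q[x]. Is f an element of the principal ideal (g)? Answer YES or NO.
NO

In Q[x] the ideal (g) consists of all multiples of g, so f ∈ (g) iff g | f, i.e. iff the remainder of f on division by g is 0. Divide f by g (g is monic, so eliminate the leading term of the running remainder at each step):
  leading term 2·x^4: subtract (2·x^2)·g(x) = 2·x^4 + 8·x^2, leaving -x^3 - 5·x - 1
  leading term -x^3: subtract (-x)·g(x) = -x^3 - 4·x, leaving -x - 1
The remainder r(x) = -x - 1 ≠ 0 (and deg r < deg g), so g ∤ f, i.e. f ∉ (g).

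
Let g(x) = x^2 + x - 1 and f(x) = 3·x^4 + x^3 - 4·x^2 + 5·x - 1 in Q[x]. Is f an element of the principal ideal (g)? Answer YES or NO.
NO

In Q[x] the ideal (g) consists of all multiples of g, so f ∈ (g) iff g | f, i.e. iff the remainder of f on division by g is 0. Divide f by g (g is monic, so eliminate the leading term of the running remainder at each step):
  leading term 3·x^4: subtract (3·x^2)·g(x) = 3·x^4 + 3·x^3 - 3·x^2, leaving -2·x^3 - x^2 + 5·x - 1
  leading term -2·x^3: subtract (-2·x)·g(x) = -2·x^3 - 2·x^2 + 2·x, leaving x^2 + 3·x - 1
  leading term x^2: subtract (1)·g(x) = x^2 + x - 1, leaving 2·x
The remainder r(x) = 2·x ≠ 0 (and deg r < deg g), so g ∤ f, i.e. f ∉ (g).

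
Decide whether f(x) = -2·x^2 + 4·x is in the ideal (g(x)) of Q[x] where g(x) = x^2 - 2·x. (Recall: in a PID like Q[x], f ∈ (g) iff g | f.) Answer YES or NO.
In Q[x] the ideal (g) consists of all multiples of g, so f ∈ (g) iff g | f, i.e. iff the remainder of f on division by g is 0. Divide f by g (g is monic, so eliminate the leading term of the running remainder at each step):
  leading term -2·x^2: subtract (-2)·g(x) = -2·x^2 + 4·x, leaving 0
The remainder is 0, so f(x) = g(x) · h(x) with h(x) = -2. Hence g | f, i.e. f ∈ (g).

Final answer: YES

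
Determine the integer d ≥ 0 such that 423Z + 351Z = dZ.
(423, 351) = (9); d = 9

In the PID Z, (a, b) is generated by gcd(a, b). Compute gcd(423, 351) with the extended Euclidean algorithm, tracking rows (r, s, t) with s·423 + t·351 = r:
  row A: (423, 1, 0)   [1·423 + 0·351 = 423]
  row B: (351, 0, 1)   [0·423 + 1·351 = 351]
  423 = 1·351 + 72   → row C = row A − 1·row B = (72, 1, −1)   [check: 1·423 − 1·351 = 72]
  351 = 4·72 + 63   → row D = row B − 4·row C = (63, −4, 5)   [check: −4·423 + 5·351 = 63]
  72 = 1·63 + 9   → row E = row C − 1·row D = (9, 5, −6)   [check: 5·423 − 6·351 = 9]
  63 = 7·9 + 0   → remainder 0, stop. gcd = 9 (last nonzero row E).
So gcd(423, 351) = 9, with Bézout identity 5·423 − 6·351 = 9. Containment (⊇): the Bézout identity exhibits 9 as an element of (423, 351), giving (9) ⊆ (423, 351). Containment (⊆): since 9 | 423 and 9 | 351 (423 = 9·47, 351 = 9·39), every Z-linear combination of 423 and 351 is divisible by 9, so (423, 351) ⊆ (9). Therefore (423, 351) = (9), d = 9.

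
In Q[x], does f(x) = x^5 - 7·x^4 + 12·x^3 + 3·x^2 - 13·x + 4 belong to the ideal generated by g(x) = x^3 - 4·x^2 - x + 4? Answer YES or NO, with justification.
YES

In Q[x] the ideal (g) consists of all multiples of g, so f ∈ (g) iff g | f, i.e. iff the remainder of f on division by g is 0. Divide f by g (g is monic, so eliminate the leading term of the running remainder at each step):
  leading term x^5: subtract (x^2)·g(x) = x^5 - 4·x^4 - x^3 + 4·x^2, leaving -3·x^4 + 13·x^3 - x^2 - 13·x + 4
  leading term -3·x^4: subtract (-3·x)·g(x) = -3·x^4 + 12·x^3 + 3·x^2 - 12·x, leaving x^3 - 4·x^2 - x + 4
  leading term x^3: subtract (1)·g(x) = x^3 - 4·x^2 - x + 4, leaving 0
The remainder is 0, so f(x) = g(x) · h(x) with h(x) = x^2 - 3·x + 1. Hence g | f, i.e. f ∈ (g).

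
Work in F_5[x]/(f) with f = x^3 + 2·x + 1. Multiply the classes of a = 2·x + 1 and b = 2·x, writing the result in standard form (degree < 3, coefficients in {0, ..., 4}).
a · b ≡ 4·x^2 + 2·x (mod f(x))

Multiply as integer polynomials: a · b = 4·x^2 + 2·x. Reducing coefficients mod 5: a · b ≡ 4·x^2 + 2·x. This already has degree < 3, so no reduction by f is needed. Hence a · b ≡ 4·x^2 + 2·x in F_5[x]/(f).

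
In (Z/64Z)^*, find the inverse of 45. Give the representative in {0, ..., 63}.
Apply the extended Euclidean algorithm to (64, 45), tracking rows (r, s, t) with s·64 + t·45 = r. Each division r_prev = q·r_cur + r_new produces the new row as (previous row) − q·(current row):
  row A: (64, 1, 0)   [1·64 + 0·45 = 64]
  row B: (45, 0, 1)   [0·64 + 1·45 = 45]
  64 = 1·45 + 19   → row C = row A − 1·row B = (19, 1, −1)   [check: 1·64 − 1·45 = 19]
  45 = 2·19 + 7   → row D = row B − 2·row C = (7, −2, 3)   [check: −2·64 + 3·45 = 7]
  19 = 2·7 + 5   → row E = row C − 2·row D = (5, 5, −7)   [check: 5·64 − 7·45 = 5]
  7 = 1·5 + 2   → row F = row D − 1·row E = (2, −7, 10)   [check: −7·64 + 10·45 = 2]
  5 = 2·2 + 1   → row G = row E − 2·row F = (1, 19, −27)   [check: 19·64 − 27·45 = 1]
  2 = 2·1 + 0   → remainder 0, stop. gcd = 1 (last nonzero row G).
The gcd is 1, so 45 is invertible mod 64. The last nonzero row gives 19·64 − 27·45 = 1, so t = −27. So 45^(−1) ≡ −27 ≡ 37 (mod 64). Verify: 45 · 37 = 1665 ≡ 1 (mod 64). ✓

Final answer: 45^(−1) ≡ 37 (mod 64)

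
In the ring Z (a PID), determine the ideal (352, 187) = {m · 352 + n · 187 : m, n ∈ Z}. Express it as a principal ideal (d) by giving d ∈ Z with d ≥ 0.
In the PID Z, (a, b) is generated by gcd(a, b). Compute gcd(352, 187) with the extended Euclidean algorithm, tracking rows (r, s, t) with s·352 + t·187 = r:
  row A: (352, 1, 0)   [1·352 + 0·187 = 352]
  row B: (187, 0, 1)   [0·352 + 1·187 = 187]
  352 = 1·187 + 165   → row C = row A − 1·row B = (165, 1, −1)   [check: 1·352 − 1·187 = 165]
  187 = 1·165 + 22   → row D = row B − 1·row C = (22, −1, 2)   [check: −1·352 + 2·187 = 22]
  165 = 7·22 + 11   → row E = row C − 7·row D = (11, 8, −15)   [check: 8·352 − 15·187 = 11]
  22 = 2·11 + 0   → remainder 0, stop. gcd = 11 (last nonzero row E).
So gcd(352, 187) = 11, with Bézout identity 8·352 − 15·187 = 11. Containment (⊇): the Bézout identity exhibits 11 as an element of (352, 187), giving (11) ⊆ (352, 187). Containment (⊆): since 11 | 352 and 11 | 187 (352 = 11·32, 187 = 11·17), every Z-linear combination of 352 and 187 is divisible by 11, so (352, 187) ⊆ (11). Therefore (352, 187) = (11), d = 11.

Final answer: (352, 187) = (11); d = 11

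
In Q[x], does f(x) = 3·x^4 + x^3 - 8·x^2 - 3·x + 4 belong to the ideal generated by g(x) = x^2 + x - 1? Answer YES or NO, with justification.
In Q[x] the ideal (g) consists of all multiples of g, so f ∈ (g) iff g | f, i.e. iff the remainder of f on division by g is 0. Divide f by g (g is monic, so eliminate the leading term of the running remainder at each step):
  leading term 3·x^4: subtract (3·x^2)·g(x) = 3·x^4 + 3·x^3 - 3·x^2, leaving -2·x^3 - 5·x^2 - 3·x + 4
  leading term -2·x^3: subtract (-2·x)·g(x) = -2·x^3 - 2·x^2 + 2·x, leaving -3·x^2 - 5·x + 4
  leading term -3·x^2: subtract (-3)·g(x) = -3·x^2 - 3·x + 3, leaving 1 - 2·x
The remainder r(x) = 1 - 2·x ≠ 0 (and deg r < deg g), so g ∤ f, i.e. f ∉ (g).

Final answer: NO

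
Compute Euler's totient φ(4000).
φ(4000) = 1600

φ is multiplicative, with φ(p^e) = p^e − p^(e−1). Factorise 4000 = 2^5 · 5^3. Then
  φ(4000) = (2^5 − 2^4) · (5^3 − 5^2) = 16 · 100 = 1600.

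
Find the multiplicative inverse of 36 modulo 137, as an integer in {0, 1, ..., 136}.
36^(−1) ≡ 118 (mod 137)

Apply the extended Euclidean algorithm to (137, 36), tracking rows (r, s, t) with s·137 + t·36 = r. Each division r_prev = q·r_cur + r_new produces the new row as (previous row) − q·(current row):
  row A: (137, 1, 0)   [1·137 + 0·36 = 137]
  row B: (36, 0, 1)   [0·137 + 1·36 = 36]
  137 = 3·36 + 29   → row C = row A − 3·row B = (29, 1, −3)   [check: 1·137 − 3·36 = 29]
  36 = 1·29 + 7   → row D = row B − 1·row C = (7, −1, 4)   [check: −1·137 + 4·36 = 7]
  29 = 4·7 + 1   → row E = row C − 4·row D = (1, 5, −19)   [check: 5·137 − 19·36 = 1]
  7 = 7·1 + 0   → remainder 0, stop. gcd = 1 (last nonzero row E).
The gcd is 1, so 36 is invertible mod 137. The last nonzero row gives 5·137 − 19·36 = 1, so t = −19. So 36^(−1) ≡ −19 ≡ 118 (mod 137). Verify: 36 · 118 = 4248 ≡ 1 (mod 137). ✓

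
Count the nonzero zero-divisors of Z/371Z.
Z/371Z has 58 nonzero zero-divisors

In Z/371Z each nonzero element is either a unit (gcd with 371 is 1) or a zero-divisor (gcd > 1). The number of units is φ(371): factorise 371 = 7 · 53, so φ(371) = (7 − 1) · (53 − 1) = 6 · 52 = 312. The nonzero elements number 371 − 1 = 370. Hence the nonzero zero-divisors number 370 − 312 = 58.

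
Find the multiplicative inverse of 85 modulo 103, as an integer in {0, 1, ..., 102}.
Apply the extended Euclidean algorithm to (103, 85), tracking rows (r, s, t) with s·103 + t·85 = r. Each division r_prev = q·r_cur + r_new produces the new row as (previous row) − q·(current row):
  row A: (103, 1, 0)   [1·103 + 0·85 = 103]
  row B: (85, 0, 1)   [0·103 + 1·85 = 85]
  103 = 1·85 + 18   → row C = row A − 1·row B = (18, 1, −1)   [check: 1·103 − 1·85 = 18]
  85 = 4·18 + 13   → row D = row B − 4·row C = (13, −4, 5)   [check: −4·103 + 5·85 = 13]
  18 = 1·13 + 5   → row E = row C − 1·row D = (5, 5, −6)   [check: 5·103 − 6·85 = 5]
  13 = 2·5 + 3   → row F = row D − 2·row E = (3, −14, 17)   [check: −14·103 + 17·85 = 3]
  5 = 1·3 + 2   → row G = row E − 1·row F = (2, 19, −23)   [check: 19·103 − 23·85 = 2]
  3 = 1·2 + 1   → row H = row F − 1·row G = (1, −33, 40)   [check: −33·103 + 40·85 = 1]
  2 = 2·1 + 0   → remainder 0, stop. gcd = 1 (last nonzero row H).
The gcd is 1, so 85 is invertible mod 103. The last nonzero row gives −33·103 + 40·85 = 1, so t = 40. So 85^(−1) ≡ 40 (mod 103). Verify: 85 · 40 = 3400 ≡ 1 (mod 103). ✓

Final answer: 85^(−1) ≡ 40 (mod 103)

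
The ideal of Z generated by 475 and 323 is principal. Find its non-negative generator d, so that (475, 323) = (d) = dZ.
(475, 323) = (19); d = 19

In the PID Z, (a, b) is generated by gcd(a, b). Compute gcd(475, 323) with the extended Euclidean algorithm, tracking rows (r, s, t) with s·475 + t·323 = r:
  row A: (475, 1, 0)   [1·475 + 0·323 = 475]
  row B: (323, 0, 1)   [0·475 + 1·323 = 323]
  475 = 1·323 + 152   → row C = row A − 1·row B = (152, 1, −1)   [check: 1·475 − 1·323 = 152]
  323 = 2·152 + 19   → row D = row B − 2·row C = (19, −2, 3)   [check: −2·475 + 3·323 = 19]
  152 = 8·19 + 0   → remainder 0, stop. gcd = 19 (last nonzero row D).
So gcd(475, 323) = 19, with Bézout identity −2·475 + 3·323 = 19. Containment (⊇): the Bézout identity exhibits 19 as an element of (475, 323), giving (19) ⊆ (475, 323). Containment (⊆): since 19 | 475 and 19 | 323 (475 = 19·25, 323 = 19·17), every Z-linear combination of 475 and 323 is divisible by 19, so (475, 323) ⊆ (19). Therefore (475, 323) = (19), d = 19.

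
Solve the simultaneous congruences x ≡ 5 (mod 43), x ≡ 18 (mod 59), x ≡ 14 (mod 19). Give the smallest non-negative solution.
x ≡ 39135 (mod 48203); the representative in [0, 48203) is 39135

The moduli 43, 59, 19 are pairwise coprime, so by the CRT there is a unique solution mod 43·59·19 = 48203.
Solve by successive substitution. Start with x ≡ 5 (mod 43).
  Combine with x ≡ 18 (mod 59): write x = 5 + 43·t and require 5 + 43·t ≡ 18 (mod 59), i.e. 43·t ≡ 18 − 5 ≡ 13 (mod 59). Since 43^(−1) ≡ 11 (mod 59), t ≡ 11·13 ≡ 25 (mod 59). So x ≡ 5 + 43·25 = 1080 (mod 2537).
  Combine with x ≡ 14 (mod 19): write x = 1080 + 2537·t and require 1080 + 2537·t ≡ 14 (mod 19), i.e. 2537·t ≡ 14 − 1080 ≡ 17 (mod 19). Since 2537^(−1) ≡ 2 (mod 19) (2537 ≡ 10 (mod 19)), t ≡ 2·17 ≡ 15 (mod 19). So x ≡ 1080 + 2537·15 = 39135 (mod 48203).
Unique solution in [0, 48203): x = 39135.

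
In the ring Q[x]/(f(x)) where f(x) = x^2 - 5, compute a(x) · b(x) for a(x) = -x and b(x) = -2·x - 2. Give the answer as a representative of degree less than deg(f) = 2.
First multiply in Q[x] without reducing: a · b = 2·x^2 + 2·x. Now divide by f(x) = x^2 - 5, eliminating the leading term at each step:
  leading term 2·x^2: subtract (2)·f(x) = 2·x^2 - 10, leaving 2·x + 10
The degree is now < 2, so this is the remainder. Hence a · b ≡ 2·x + 10 in Q[x]/(f).

Final answer: a · b ≡ 2·x + 10 (mod f(x))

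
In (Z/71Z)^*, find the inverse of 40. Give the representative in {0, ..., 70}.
40^(−1) ≡ 16 (mod 71)

Apply the extended Euclidean algorithm to (71, 40), tracking rows (r, s, t) with s·71 + t·40 = r. Each division r_prev = q·r_cur + r_new produces the new row as (previous row) − q·(current row):
  row A: (71, 1, 0)   [1·71 + 0·40 = 71]
  row B: (40, 0, 1)   [0·71 + 1·40 = 40]
  71 = 1·40 + 31   → row C = row A − 1·row B = (31, 1, −1)   [check: 1·71 − 1·40 = 31]
  40 = 1·31 + 9   → row D = row B − 1·row C = (9, −1, 2)   [check: −1·71 + 2·40 = 9]
  31 = 3·9 + 4   → row E = row C − 3·row D = (4, 4, −7)   [check: 4·71 − 7·40 = 4]
  9 = 2·4 + 1   → row F = row D − 2·row E = (1, −9, 16)   [check: −9·71 + 16·40 = 1]
  4 = 4·1 + 0   → remainder 0, stop. gcd = 1 (last nonzero row F).
The gcd is 1, so 40 is invertible mod 71. The last nonzero row gives −9·71 + 16·40 = 1, so t = 16. So 40^(−1) ≡ 16 (mod 71). Verify: 40 · 16 = 640 ≡ 1 (mod 71). ✓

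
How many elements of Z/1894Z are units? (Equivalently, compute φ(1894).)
Z/1894Z has φ(1894) = 946 units

An element a ∈ Z/1894Z is a unit iff gcd(a, 1894) = 1, so the number of units is φ(1894). φ is multiplicative, with φ(p^e) = p^e − p^(e−1). Factorise 1894 = 2 · 947. Then
  φ(1894) = (2 − 1) · (947 − 1) = 1 · 946 = 946.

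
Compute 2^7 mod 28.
Use repeated squaring. Binary(7) = 111. Walk through the bits of the exponent 7 left-to-right: at each bit after the leading one, square the running value, then multiply by 2 if the bit is 1 (always reducing mod 28):
  bit 1 = 1 (leading): start with 2.
  bit 2 = 1: square 2^2 = 4; bit is 1, so multiply 4·2 = 8 (mod 28).
  bit 3 = 1: square 8^2 = 64 ≡ 8; bit is 1, so multiply 8·2 = 16 (mod 28).
Final value: 2^7 ≡ 16 (mod 28).

Final answer: 16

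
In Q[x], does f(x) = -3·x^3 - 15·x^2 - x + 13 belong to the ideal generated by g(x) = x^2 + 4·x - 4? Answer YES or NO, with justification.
NO

In Q[x] the ideal (g) consists of all multiples of g, so f ∈ (g) iff g | f, i.e. iff the remainder of f on division by g is 0. Divide f by g (g is monic, so eliminate the leading term of the running remainder at each step):
  leading term -3·x^3: subtract (-3·x)·g(x) = -3·x^3 - 12·x^2 + 12·x, leaving -3·x^2 - 13·x + 13
  leading term -3·x^2: subtract (-3)·g(x) = -3·x^2 - 12·x + 12, leaving 1 - x
The remainder r(x) = 1 - x ≠ 0 (and deg r < deg g), so g ∤ f, i.e. f ∉ (g).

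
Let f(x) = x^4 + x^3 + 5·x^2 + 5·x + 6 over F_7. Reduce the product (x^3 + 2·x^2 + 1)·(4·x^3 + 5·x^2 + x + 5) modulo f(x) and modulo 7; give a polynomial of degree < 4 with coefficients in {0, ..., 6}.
a · b ≡ 6·x^3 + x^2 + 2·x + 1 (mod f(x))

Multiply as integer polynomials: a · b = 4·x^6 + 13·x^5 + 11·x^4 + 11·x^3 + 15·x^2 + x + 5. Reducing coefficients mod 7: a · b ≡ 4·x^6 + 6·x^5 + 4·x^4 + 4·x^3 + x^2 + x + 5. Now divide by f(x) = x^4 + x^3 + 5·x^2 + 5·x + 6 in F_7[x], eliminating the leading term at each step:
  leading term 4·x^6: subtract (4·x^2)·f(x) = 4·x^6 + 4·x^5 + 6·x^4 + 6·x^3 + 3·x^2, leaving 2·x^5 + 5·x^4 + 5·x^3 + 5·x^2 + x + 5 (coefficients mod 7)
  leading term 2·x^5: subtract (2·x)·f(x) = 2·x^5 + 2·x^4 + 3·x^3 + 3·x^2 + 5·x, leaving 3·x^4 + 2·x^3 + 2·x^2 + 3·x + 5 (coefficients mod 7)
  leading term 3·x^4: subtract (3)·f(x) = 3·x^4 + 3·x^3 + x^2 + x + 4, leaving 6·x^3 + x^2 + 2·x + 1 (coefficients mod 7)
The degree is now < 4, so this is the remainder. Hence a · b ≡ 6·x^3 + x^2 + 2·x + 1 in F_7[x]/(f).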